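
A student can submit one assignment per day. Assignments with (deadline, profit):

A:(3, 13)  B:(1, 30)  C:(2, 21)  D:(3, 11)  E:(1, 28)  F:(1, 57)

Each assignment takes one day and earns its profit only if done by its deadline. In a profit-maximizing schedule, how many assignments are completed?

Profit order: F=57 B=30 E=28 C=21 A=13 D=11
Assign: F→slot 1, B skipped, E skipped, C→slot 2, A→slot 3, D skipped.
Slots: [1:F] [2:C] [3:A]
3 of 6 scheduled.

3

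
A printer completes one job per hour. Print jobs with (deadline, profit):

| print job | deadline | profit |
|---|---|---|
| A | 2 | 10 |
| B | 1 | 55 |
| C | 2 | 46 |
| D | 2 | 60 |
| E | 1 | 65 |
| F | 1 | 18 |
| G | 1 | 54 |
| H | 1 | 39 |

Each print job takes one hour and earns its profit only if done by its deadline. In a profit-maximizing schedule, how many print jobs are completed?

By profit: E(d1,65), D(d2,60), B(d1,55), G(d1,54), C(d2,46), H(d1,39), F(d1,18), A(d2,10)
E→slot 1; D→slot 2; B skipped; G skipped; C skipped; H skipped; F skipped; A skipped.
2 of 8 scheduled.

2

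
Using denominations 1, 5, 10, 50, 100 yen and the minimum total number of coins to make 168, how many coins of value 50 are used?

1

Use the largest denomination that fits, subtract, and repeat.
168 − 1×100→68 − 1×50→18 − 1×10→8 − 1×5→3 − 3×1→0
Count of 50: 1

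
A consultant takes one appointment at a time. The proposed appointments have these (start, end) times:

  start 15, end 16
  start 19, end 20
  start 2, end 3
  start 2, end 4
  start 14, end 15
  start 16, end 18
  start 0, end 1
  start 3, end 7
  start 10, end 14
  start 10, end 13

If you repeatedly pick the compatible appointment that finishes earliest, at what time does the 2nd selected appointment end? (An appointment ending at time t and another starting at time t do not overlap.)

3

Sort by end time and greedily take each interval whose start is ≥ the last chosen end.
By end time: (0,1), (2,3), (2,4), (3,7), (10,13), (10,14), (14,15), (15,16), (16,18), (19,20).
Pick (0,1); next start ≥ 1 → (2,3); next start ≥ 3 → (3,7); next start ≥ 7 → (10,13); next start ≥ 13 → (14,15); next start ≥ 15 → (15,16); next start ≥ 16 → (16,18); next start ≥ 18 → (19,20).
Selected: (0,1) (2,3) (3,7) (10,13) (14,15) (15,16) (16,18) (19,20)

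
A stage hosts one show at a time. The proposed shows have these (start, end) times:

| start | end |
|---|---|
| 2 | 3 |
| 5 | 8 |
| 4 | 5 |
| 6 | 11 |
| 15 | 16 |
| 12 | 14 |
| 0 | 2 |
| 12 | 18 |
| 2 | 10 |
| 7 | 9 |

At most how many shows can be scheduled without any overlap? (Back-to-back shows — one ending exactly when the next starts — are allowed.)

Greedy by earliest finish: after sorting by end time, pick each interval compatible with the last pick.
Sorted by end: (0,2)  (2,3)  (4,5)  (5,8)  (7,9)  (2,10)  (6,11)  (12,14)  (15,16)  (12,18)
take (0,2); take (2,3); take (4,5); take (5,8); skip (7,9); skip (2,10); take (12,14); take (15,16); skip (12,18).
Selected 6 shows.

6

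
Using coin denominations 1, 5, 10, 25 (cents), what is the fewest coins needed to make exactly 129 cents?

9

129 = 5×25 + 4×1
Total coins = 5 + 4 = 9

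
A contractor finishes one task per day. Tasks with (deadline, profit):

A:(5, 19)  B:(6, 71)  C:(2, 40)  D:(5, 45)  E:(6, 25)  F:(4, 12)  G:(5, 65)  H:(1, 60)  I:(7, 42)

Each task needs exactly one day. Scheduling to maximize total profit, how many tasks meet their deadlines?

7

Profit order: B=71 G=65 H=60 D=45 I=42 C=40 E=25 A=19 F=12
Assign: B→slot 6, G→slot 5, H→slot 1, D→slot 4, I→slot 7, C→slot 2, E→slot 3, A skipped, F skipped.
Slots: [1:H] [2:C] [3:E] [4:D] [5:G] [6:B] [7:I]
7 of 9 scheduled.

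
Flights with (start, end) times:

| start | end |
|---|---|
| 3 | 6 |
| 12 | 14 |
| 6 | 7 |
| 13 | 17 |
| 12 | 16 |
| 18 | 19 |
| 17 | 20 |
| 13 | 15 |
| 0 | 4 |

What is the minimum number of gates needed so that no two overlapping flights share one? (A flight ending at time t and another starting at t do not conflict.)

4

Count concurrent intervals with a sweep; the peak is the room count.
Events (time:±→running): 0:+→1 3:+→2 4:-→1 6:-→0 6:+→1 7:-→0 12:+→1 12:+→2 13:+→3 13:+→4 … peak 4.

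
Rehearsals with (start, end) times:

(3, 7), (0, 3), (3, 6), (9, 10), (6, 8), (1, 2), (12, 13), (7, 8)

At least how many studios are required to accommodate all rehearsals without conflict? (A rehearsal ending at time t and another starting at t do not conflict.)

Events (time:±→running): 0:+→1 1:+→2 … peak 2.

2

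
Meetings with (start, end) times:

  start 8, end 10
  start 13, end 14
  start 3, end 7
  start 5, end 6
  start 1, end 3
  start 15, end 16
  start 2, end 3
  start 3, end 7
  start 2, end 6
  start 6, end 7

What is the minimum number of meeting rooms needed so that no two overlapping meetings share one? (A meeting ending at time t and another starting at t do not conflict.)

Count concurrent intervals with a sweep; the peak is the room count.
Events (time:±→running): 1:+→1 2:+→2 2:+→3 3:-→2 3:-→1 3:+→2 3:+→3 5:+→4 … peak 4.

4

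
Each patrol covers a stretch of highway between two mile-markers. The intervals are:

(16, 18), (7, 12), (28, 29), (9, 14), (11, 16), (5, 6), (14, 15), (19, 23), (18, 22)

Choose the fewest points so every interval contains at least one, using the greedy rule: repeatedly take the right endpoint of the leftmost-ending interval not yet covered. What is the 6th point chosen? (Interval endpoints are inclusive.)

29

Process intervals by earliest right end; each time one isn't hit yet, stab at its right endpoint.
Sorted: [5,6] [7,12] [9,14] [14,15] [11,16] [16,18] [18,22] [19,23] [28,29]
{[5,6]} hit by 6; {[7,12],[9,14]} hit by 12; {[14,15],[11,16]} hit by 15; {[16,18],[18,22]} hit by 18; {[19,23]} hit by 23; {[28,29]} hit by 29.
Points: 6, 12, 15, 18, 23, 29 (6 total).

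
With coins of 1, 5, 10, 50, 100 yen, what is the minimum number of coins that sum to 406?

406 = 4×100 + 1×5 + 1×1
Total coins = 4 + 1 + 1 = 6

6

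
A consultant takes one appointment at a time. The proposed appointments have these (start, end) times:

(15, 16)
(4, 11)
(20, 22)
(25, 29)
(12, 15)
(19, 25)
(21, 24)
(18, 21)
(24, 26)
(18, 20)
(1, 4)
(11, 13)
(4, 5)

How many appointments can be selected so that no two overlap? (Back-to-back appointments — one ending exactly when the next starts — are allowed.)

7

Sorted by end: (1,4)  (4,5)  (4,11)  (11,13)  (12,15)  (15,16)  (18,20)  (18,21)  (20,22)  (21,24)  (19,25)  (24,26)  (25,29)
take (1,4); take (4,5); take (11,13); take (15,16); take (18,20); skip (18,21); take (20,22); take (24,26); skip (25,29).
Selected 7 appointments.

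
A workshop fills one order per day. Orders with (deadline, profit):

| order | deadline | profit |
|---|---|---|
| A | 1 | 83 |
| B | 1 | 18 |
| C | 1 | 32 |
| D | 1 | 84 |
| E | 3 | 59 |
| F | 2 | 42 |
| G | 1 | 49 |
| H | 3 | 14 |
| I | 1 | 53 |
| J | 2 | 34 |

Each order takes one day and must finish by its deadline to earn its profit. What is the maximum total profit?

Profit order: D=84 A=83 E=59 I=53 G=49 F=42 J=34 C=32 B=18 H=14
Assign: D→slot 1, A skipped, E→slot 3, I skipped, G skipped, F→slot 2, J skipped, C skipped, B skipped, H skipped.
Slots: [1:D] [2:F] [3:E]
Profit = 84 + 42 + 59 = 185

185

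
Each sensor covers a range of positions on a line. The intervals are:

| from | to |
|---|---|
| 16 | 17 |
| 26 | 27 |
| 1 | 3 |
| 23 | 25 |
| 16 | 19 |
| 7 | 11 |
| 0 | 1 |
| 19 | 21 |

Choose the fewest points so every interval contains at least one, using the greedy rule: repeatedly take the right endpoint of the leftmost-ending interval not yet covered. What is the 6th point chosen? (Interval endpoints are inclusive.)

27

Process intervals by earliest right end; each time one isn't hit yet, stab at its right endpoint.
Sorted: [0,1] [1,3] [7,11] [16,17] [16,19] [19,21] [23,25] [26,27]
{[0,1],[1,3]} hit by 1; {[7,11]} hit by 11; {[16,17],[16,19]} hit by 17; {[19,21]} hit by 21; {[23,25]} hit by 25; {[26,27]} hit by 27.
Points: 1, 11, 17, 21, 25, 27 (6 total).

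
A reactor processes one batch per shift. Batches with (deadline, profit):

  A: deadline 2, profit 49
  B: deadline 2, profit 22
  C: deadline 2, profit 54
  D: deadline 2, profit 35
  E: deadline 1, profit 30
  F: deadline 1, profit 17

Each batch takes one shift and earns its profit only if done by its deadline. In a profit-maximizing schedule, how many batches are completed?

Profit order: C=54 A=49 D=35 E=30 B=22 F=17
Assign: C→slot 2, A→slot 1, D skipped, E skipped, B skipped, F skipped.
Slots: [1:A] [2:C]
2 of 6 scheduled.

2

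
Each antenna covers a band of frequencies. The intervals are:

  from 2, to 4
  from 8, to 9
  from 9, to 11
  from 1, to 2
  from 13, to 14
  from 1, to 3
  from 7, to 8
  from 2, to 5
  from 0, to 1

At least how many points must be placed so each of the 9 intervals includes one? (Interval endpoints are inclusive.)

5

Sorted: [0,1] [1,2] [1,3] [2,4] [2,5] [7,8] [8,9] [9,11] [13,14]
{[0,1],[1,2],[1,3]} hit by 1; {[2,4],[2,5]} hit by 4; {[7,8],[8,9]} hit by 8; {[9,11]} hit by 11; {[13,14]} hit by 14.
Points: 1, 4, 8, 11, 14 (5 total).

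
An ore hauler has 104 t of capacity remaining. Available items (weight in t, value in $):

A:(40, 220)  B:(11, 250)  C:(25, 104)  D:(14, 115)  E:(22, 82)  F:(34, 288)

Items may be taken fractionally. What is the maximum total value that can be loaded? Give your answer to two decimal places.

893.80

Greedy by value/weight ratio, highest first.
Ratios (sorted): B 22.73, F 8.47, D 8.21, A 5.50, C 4.16, E 3.73
take B (11 @ 250); take F (34 @ 288); take D (14 @ 115); take A (40 @ 220); take 5/25 of C → 20.80. Capacity used 104/104.
Total value = 893.80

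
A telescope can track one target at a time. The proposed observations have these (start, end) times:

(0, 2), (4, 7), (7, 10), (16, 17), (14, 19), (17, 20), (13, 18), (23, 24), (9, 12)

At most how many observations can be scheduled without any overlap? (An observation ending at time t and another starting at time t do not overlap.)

Greedy by earliest finish: after sorting by end time, pick each interval compatible with the last pick.
Sorted by end: (0,2)  (4,7)  (7,10)  (9,12)  (16,17)  (13,18)  (14,19)  (17,20)  (23,24)
take (0,2); take (4,7); take (7,10); take (16,17); take (17,20); take (23,24).
Selected 6 observations.

6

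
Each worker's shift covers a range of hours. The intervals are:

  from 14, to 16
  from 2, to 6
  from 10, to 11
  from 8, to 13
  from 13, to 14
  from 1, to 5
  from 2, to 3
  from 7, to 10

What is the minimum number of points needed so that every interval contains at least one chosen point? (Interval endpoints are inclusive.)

3

Sorted: [2,3] [1,5] [2,6] [7,10] [10,11] [8,13] [13,14] [14,16]
{[2,3],[1,5],[2,6]} hit by 3; {[7,10],[10,11],[8,13]} hit by 10; {[13,14],[14,16]} hit by 14.
Points: 3, 10, 14 (3 total).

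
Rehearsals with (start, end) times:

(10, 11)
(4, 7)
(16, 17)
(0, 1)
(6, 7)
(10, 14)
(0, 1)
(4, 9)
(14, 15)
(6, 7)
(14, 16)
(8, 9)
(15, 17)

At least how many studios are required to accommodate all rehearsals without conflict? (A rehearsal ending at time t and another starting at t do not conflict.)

4

Events (time:±→running): 0:+→1 0:+→2 1:-→1 1:-→0 4:+→1 4:+→2 6:+→3 6:+→4 … peak 4.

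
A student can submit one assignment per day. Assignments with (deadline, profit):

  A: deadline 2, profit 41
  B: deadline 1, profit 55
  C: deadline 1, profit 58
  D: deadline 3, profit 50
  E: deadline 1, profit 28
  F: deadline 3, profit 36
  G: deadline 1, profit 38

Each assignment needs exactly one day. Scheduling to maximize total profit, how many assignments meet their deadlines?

3

Sort by profit descending; place each in the latest free slot ≤ its deadline.
Profit order: C=58 B=55 D=50 A=41 G=38 F=36 E=28
Assign: C→slot 1, B skipped, D→slot 3, A→slot 2, G skipped, F skipped, E skipped.
Slots: [1:C] [2:A] [3:D]
3 of 7 scheduled.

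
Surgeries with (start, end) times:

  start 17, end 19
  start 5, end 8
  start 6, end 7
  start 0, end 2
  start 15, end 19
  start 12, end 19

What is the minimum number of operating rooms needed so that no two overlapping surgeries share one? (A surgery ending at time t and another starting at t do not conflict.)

Count concurrent intervals with a sweep; the peak is the room count.
Events (time:±→running): 0:+→1 2:-→0 5:+→1 6:+→2 7:-→1 8:-→0 12:+→1 15:+→2 17:+→3 … peak 3.

3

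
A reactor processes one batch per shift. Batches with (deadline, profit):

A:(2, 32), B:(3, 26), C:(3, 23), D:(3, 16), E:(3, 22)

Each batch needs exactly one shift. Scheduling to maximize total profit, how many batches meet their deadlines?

Take jobs in profit order; each goes to the latest open slot no later than its deadline.
By profit: A(d2,32), B(d3,26), C(d3,23), E(d3,22), D(d3,16)
A→slot 2; B→slot 3; C→slot 1; E skipped; D skipped.
3 of 5 scheduled.

3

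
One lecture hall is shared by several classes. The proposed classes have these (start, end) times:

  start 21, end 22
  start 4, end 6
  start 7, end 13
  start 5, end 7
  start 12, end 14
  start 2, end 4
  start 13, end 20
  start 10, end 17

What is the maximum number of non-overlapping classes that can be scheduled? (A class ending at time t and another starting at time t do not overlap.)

5

Order by finish time; keep every interval that doesn't clash with the previous kept one.
Sorted by end: (2,4)  (4,6)  (5,7)  (7,13)  (12,14)  (10,17)  (13,20)  (21,22)
take (2,4); take (4,6); take (7,13); take (13,20); take (21,22).
Selected 5 classes.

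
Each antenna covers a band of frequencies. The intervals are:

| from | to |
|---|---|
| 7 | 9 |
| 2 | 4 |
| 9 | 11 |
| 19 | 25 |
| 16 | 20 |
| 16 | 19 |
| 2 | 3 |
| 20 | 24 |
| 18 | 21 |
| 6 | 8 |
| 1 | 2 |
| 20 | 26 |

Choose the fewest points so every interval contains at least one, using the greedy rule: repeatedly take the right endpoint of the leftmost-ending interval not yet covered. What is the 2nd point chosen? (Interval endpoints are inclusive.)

Sort by right endpoint; whenever an interval is uncovered, place a point at its right end.
By right end: [1,2]  [2,3]  [2,4]  [6,8]  [7,9]  [9,11]  [16,19]  [16,20]  [18,21]  [20,24]  [19,25]  [20,26]
[1,2] uncovered → point at 2; [6,8] uncovered → point at 8; [9,11] uncovered → point at 11; [16,19] uncovered → point at 19; [20,24] uncovered → point at 24.
Points: 2, 8, 11, 19, 24 (5 total).

8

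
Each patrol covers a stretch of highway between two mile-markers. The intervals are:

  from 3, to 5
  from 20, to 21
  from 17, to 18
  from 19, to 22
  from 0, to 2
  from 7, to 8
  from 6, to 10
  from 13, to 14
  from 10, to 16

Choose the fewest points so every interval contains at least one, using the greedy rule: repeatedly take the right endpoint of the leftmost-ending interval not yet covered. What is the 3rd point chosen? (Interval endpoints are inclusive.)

8

Sorted: [0,2] [3,5] [7,8] [6,10] [13,14] [10,16] [17,18] [20,21] [19,22]
{[0,2]} hit by 2; {[3,5]} hit by 5; {[7,8],[6,10]} hit by 8; {[13,14],[10,16]} hit by 14; {[17,18]} hit by 18; {[20,21],[19,22]} hit by 21.
Points: 2, 5, 8, 14, 18, 21 (6 total).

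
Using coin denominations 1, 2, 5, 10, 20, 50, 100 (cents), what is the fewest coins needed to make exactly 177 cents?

177 = 1×100 + 1×50 + 1×20 + 1×5 + 1×2
Total coins = 1 + 1 + 1 + 1 + 1 = 5

5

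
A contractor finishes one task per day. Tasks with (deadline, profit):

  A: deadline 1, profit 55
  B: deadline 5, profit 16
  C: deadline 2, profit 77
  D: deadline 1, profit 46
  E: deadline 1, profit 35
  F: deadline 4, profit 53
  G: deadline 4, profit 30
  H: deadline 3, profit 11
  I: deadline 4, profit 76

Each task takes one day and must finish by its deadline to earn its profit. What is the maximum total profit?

Take jobs in profit order; each goes to the latest open slot no later than its deadline.
By profit: C(d2,77), I(d4,76), A(d1,55), F(d4,53), D(d1,46), E(d1,35), G(d4,30), B(d5,16), H(d3,11)
C→slot 2; I→slot 4; A→slot 1; F→slot 3; D skipped; E skipped; G skipped; B→slot 5; H skipped.
Profit = 55 + 77 + 53 + 76 + 16 = 277

277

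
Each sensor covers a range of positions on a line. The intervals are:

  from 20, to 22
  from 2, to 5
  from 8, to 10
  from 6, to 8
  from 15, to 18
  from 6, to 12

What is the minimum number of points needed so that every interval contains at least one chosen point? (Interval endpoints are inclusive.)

Sort by right endpoint; whenever an interval is uncovered, place a point at its right end.
By right end: [2,5]  [6,8]  [8,10]  [6,12]  [15,18]  [20,22]
[2,5] uncovered → point at 5; [6,8] uncovered → point at 8; [15,18] uncovered → point at 18; [20,22] uncovered → point at 22.
Points: 5, 8, 18, 22 (4 total).

4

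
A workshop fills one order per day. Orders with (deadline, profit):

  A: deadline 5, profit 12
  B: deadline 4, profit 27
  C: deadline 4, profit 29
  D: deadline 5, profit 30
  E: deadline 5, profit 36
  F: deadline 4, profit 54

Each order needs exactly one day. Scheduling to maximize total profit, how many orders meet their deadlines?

Take jobs in profit order; each goes to the latest open slot no later than its deadline.
Profit order: F=54 E=36 D=30 C=29 B=27 A=12
Assign: F→slot 4, E→slot 5, D→slot 3, C→slot 2, B→slot 1, A skipped.
Slots: [1:B] [2:C] [3:D] [4:F] [5:E]
5 of 6 scheduled.

5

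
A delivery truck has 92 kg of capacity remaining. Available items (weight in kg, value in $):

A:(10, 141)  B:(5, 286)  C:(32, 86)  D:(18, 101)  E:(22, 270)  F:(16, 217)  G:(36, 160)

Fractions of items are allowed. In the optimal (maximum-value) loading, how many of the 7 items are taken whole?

5

Sort by value per unit weight and fill in that order.
Order: B (286/5=57.20) > A (141/10=14.10) > F (217/16=13.56) > E (270/22=12.27) > D (101/18=5.61) > G (160/36=4.44) > C (86/32=2.69)
Fill: take B (5 @ 286) → take A (10 @ 141) → take F (16 @ 217) → take E (22 @ 270) → take D (18 @ 101) → take 21/36 of G → 93.33; 92/92 used.
5 item(s) taken whole; one partial (take 21/36 of G).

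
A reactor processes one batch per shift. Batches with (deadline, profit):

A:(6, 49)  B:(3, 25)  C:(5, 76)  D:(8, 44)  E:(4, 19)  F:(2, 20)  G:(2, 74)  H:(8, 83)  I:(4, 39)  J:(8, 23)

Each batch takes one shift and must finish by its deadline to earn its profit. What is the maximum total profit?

413

Profit order: H=83 C=76 G=74 A=49 D=44 I=39 B=25 J=23 F=20 E=19
Assign: H→slot 8, C→slot 5, G→slot 2, A→slot 6, D→slot 7, I→slot 4, B→slot 3, J→slot 1, F skipped, E skipped.
Slots: [1:J] [2:G] [3:B] [4:I] [5:C] [6:A] [7:D] [8:H]
Profit = 23 + 74 + 25 + 39 + 76 + 49 + 44 + 83 = 413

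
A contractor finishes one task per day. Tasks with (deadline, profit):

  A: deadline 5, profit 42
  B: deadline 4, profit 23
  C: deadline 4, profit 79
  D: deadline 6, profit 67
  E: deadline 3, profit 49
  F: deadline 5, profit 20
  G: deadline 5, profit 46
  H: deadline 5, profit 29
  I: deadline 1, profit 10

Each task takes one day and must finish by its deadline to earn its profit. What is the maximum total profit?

Sort by profit descending; place each in the latest free slot ≤ its deadline.
By profit: C(d4,79), D(d6,67), E(d3,49), G(d5,46), A(d5,42), H(d5,29), B(d4,23), F(d5,20), I(d1,10)
C→slot 4; D→slot 6; E→slot 3; G→slot 5; A→slot 2; H→slot 1; B skipped; F skipped; I skipped.
Profit = 29 + 42 + 49 + 79 + 46 + 67 = 312

312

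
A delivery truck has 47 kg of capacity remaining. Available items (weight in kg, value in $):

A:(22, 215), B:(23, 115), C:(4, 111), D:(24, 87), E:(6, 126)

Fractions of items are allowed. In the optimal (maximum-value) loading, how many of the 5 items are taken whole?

3

Ratios (sorted): C 27.75, E 21.00, A 9.77, B 5.00, D 3.62
take C (4 @ 111); take E (6 @ 126); take A (22 @ 215); take 15/23 of B → 75.00. Capacity used 47/47.
3 item(s) taken whole; one partial (take 15/23 of B).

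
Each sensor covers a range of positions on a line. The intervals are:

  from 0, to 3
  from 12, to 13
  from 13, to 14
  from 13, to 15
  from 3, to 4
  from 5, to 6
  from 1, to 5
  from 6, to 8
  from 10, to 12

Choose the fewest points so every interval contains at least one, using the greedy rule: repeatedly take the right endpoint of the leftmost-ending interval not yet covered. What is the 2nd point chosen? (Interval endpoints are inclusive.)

Sort by right endpoint; whenever an interval is uncovered, place a point at its right end.
Sorted: [0,3] [3,4] [1,5] [5,6] [6,8] [10,12] [12,13] [13,14] [13,15]
{[0,3],[3,4],[1,5]} hit by 3; {[5,6],[6,8]} hit by 6; {[10,12],[12,13]} hit by 12; {[13,14],[13,15]} hit by 14.
Points: 3, 6, 12, 14 (4 total).

6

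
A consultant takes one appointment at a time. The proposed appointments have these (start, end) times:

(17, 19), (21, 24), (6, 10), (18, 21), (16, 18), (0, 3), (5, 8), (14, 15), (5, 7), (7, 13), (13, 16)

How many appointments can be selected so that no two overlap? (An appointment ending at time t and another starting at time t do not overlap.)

Greedy by earliest finish: after sorting by end time, pick each interval compatible with the last pick.
By end time: (0,3), (5,7), (5,8), (6,10), (7,13), (14,15), (13,16), (16,18), (17,19), (18,21), (21,24).
Pick (0,3); next start ≥ 3 → (5,7); next start ≥ 7 → (7,13); next start ≥ 13 → (14,15); next start ≥ 15 → (16,18); next start ≥ 18 → (18,21); next start ≥ 21 → (21,24).
Selected 7 appointments.

7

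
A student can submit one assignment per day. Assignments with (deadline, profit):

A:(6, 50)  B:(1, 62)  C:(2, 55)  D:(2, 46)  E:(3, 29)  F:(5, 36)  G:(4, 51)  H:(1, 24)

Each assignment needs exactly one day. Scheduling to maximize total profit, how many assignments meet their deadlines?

6

Profit order: B=62 C=55 G=51 A=50 D=46 F=36 E=29 H=24
Assign: B→slot 1, C→slot 2, G→slot 4, A→slot 6, D skipped, F→slot 5, E→slot 3, H skipped.
Slots: [1:B] [2:C] [3:E] [4:G] [5:F] [6:A]
6 of 8 scheduled.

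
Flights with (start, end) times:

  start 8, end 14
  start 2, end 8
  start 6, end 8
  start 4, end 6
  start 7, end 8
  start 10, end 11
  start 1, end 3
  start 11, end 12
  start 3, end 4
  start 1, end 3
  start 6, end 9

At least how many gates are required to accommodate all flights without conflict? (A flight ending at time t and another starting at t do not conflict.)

4

The answer is the maximum number of intervals overlapping at any instant.
Events (time:±→running): 1:+→1 1:+→2 2:+→3 3:-→2 3:-→1 3:+→2 4:-→1 4:+→2 6:-→1 6:+→2 6:+→3 7:+→4 … peak 4.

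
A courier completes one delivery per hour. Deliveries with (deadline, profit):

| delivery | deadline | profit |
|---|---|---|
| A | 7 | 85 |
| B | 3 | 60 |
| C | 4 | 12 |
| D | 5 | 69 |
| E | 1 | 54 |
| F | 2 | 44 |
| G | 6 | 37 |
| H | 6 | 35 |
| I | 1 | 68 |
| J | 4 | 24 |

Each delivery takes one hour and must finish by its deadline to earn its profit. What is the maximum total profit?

398

Sort by profit descending; place each in the latest free slot ≤ its deadline.
Profit order: A=85 D=69 I=68 B=60 E=54 F=44 G=37 H=35 J=24 C=12
Assign: A→slot 7, D→slot 5, I→slot 1, B→slot 3, E skipped, F→slot 2, G→slot 6, H→slot 4, J skipped, C skipped.
Slots: [1:I] [2:F] [3:B] [4:H] [5:D] [6:G] [7:A]
Profit = 68 + 44 + 60 + 35 + 69 + 37 + 85 = 398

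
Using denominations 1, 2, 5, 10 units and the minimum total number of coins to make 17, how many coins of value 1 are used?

Greedy: take as many of the largest coin as possible, then repeat with the remainder.
17 = 1×10 + 1×5 + 1×2
Count of 1: 0

0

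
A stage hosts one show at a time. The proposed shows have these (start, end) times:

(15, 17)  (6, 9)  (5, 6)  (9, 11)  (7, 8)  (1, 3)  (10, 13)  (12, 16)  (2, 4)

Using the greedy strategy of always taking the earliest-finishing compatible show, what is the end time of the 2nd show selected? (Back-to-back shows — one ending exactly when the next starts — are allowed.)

6

Sort by end time and greedily take each interval whose start is ≥ the last chosen end.
Sorted by end: (1,3)  (2,4)  (5,6)  (7,8)  (6,9)  (9,11)  (10,13)  (12,16)  (15,17)
take (1,3); take (5,6); take (7,8); take (9,11); take (12,16).
Selected: (1,3) (5,6) (7,8) (9,11) (12,16)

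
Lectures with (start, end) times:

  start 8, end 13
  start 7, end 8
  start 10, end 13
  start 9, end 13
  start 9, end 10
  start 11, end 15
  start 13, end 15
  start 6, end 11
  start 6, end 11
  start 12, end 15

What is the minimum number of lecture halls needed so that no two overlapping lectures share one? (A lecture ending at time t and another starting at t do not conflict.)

Events (time:±→running): 6:+→1 6:+→2 7:+→3 8:-→2 8:+→3 9:+→4 9:+→5 … peak 5.

5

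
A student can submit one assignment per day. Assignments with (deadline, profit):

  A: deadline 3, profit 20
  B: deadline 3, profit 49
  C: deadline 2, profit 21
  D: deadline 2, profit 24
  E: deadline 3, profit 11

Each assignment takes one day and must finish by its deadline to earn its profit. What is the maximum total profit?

94

Sort by profit descending; place each in the latest free slot ≤ its deadline.
By profit: B(d3,49), D(d2,24), C(d2,21), A(d3,20), E(d3,11)
B→slot 3; D→slot 2; C→slot 1; A skipped; E skipped.
Profit = 21 + 24 + 49 = 94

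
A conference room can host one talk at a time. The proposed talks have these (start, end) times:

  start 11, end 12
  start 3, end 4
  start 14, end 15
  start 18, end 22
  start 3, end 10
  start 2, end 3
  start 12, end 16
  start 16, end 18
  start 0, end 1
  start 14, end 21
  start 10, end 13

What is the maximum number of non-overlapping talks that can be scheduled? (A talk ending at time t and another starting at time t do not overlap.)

Sorted by end: (0,1)  (2,3)  (3,4)  (3,10)  (11,12)  (10,13)  (14,15)  (12,16)  (16,18)  (14,21)  (18,22)
take (0,1); take (2,3); take (3,4); take (11,12); skip (10,13); take (14,15); skip (12,16); take (16,18); skip (14,21); take (18,22).
Selected 7 talks.

7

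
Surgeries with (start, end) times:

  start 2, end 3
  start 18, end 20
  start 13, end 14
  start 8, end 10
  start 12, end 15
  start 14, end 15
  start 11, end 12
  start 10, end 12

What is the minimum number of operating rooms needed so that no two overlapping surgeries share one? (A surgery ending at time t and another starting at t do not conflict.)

starts: [2, 8, 10, 11, 12, 13, 14, 18]
ends:   [3, 10, 12, 12, 14, 15, 15, 20]
s2→1 e3→0 s8→1 e10→0 s10→1 s11→2  — peak 2.

2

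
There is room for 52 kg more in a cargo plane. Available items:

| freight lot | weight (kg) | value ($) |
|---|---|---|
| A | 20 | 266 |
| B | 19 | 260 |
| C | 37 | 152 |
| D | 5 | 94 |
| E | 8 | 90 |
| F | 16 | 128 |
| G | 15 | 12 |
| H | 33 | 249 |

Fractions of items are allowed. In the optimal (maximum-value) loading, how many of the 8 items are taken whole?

Order: D (94/5=18.80) > B (260/19=13.68) > A (266/20=13.30) > E (90/8=11.25) > F (128/16=8.00) > H (249/33=7.55) > C (152/37=4.11) > G (12/15=0.80)
Fill: take D (5 @ 94) → take B (19 @ 260) → take A (20 @ 266) → take E (8 @ 90); 52/52 used.
4 item(s) taken whole.

4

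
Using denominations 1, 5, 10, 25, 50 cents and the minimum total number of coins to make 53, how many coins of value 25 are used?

Use the largest denomination that fits, subtract, and repeat.
53 = 1×50 + 3×1
Count of 25: 0

0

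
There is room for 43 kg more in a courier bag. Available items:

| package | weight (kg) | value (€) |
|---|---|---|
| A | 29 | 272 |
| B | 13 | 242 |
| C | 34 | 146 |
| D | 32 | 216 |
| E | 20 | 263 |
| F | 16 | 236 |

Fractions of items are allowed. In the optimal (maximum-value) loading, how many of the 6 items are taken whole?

2

Greedy by value/weight ratio, highest first.
Ratios (sorted): B 18.62, F 14.75, E 13.15, A 9.38, D 6.75, C 4.29
take B (13 @ 242); take F (16 @ 236); take 14/20 of E → 184.10. Capacity used 43/43.
2 item(s) taken whole; one partial (take 14/20 of E).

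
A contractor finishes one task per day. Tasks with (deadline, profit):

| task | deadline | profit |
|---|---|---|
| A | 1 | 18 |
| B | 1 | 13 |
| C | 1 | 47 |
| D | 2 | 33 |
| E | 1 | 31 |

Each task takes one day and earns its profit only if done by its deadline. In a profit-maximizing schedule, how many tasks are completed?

Profit order: C=47 D=33 E=31 A=18 B=13
Assign: C→slot 1, D→slot 2, E skipped, A skipped, B skipped.
Slots: [1:C] [2:D]
2 of 5 scheduled.

2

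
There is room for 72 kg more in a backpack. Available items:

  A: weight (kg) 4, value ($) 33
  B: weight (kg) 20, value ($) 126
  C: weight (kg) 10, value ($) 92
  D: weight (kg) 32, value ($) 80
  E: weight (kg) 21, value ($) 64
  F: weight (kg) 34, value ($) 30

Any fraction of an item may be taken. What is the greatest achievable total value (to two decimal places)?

Sort by value per unit weight and fill in that order.
Ratios (sorted): C 9.20, A 8.25, B 6.30, E 3.05, D 2.50, F 0.88
take C (10 @ 92); take A (4 @ 33); take B (20 @ 126); take E (21 @ 64); take 17/32 of D → 42.50. Capacity used 72/72.
Total value = 357.50

357.50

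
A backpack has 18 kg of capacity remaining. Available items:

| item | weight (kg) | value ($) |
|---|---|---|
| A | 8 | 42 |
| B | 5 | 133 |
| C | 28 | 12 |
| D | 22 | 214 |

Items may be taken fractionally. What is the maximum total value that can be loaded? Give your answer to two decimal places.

Greedy by value/weight ratio, highest first.
Ratios (sorted): B 26.60, D 9.73, A 5.25, C 0.43
take B (5 @ 133); take 13/22 of D → 126.45. Capacity used 18/18.
Total value = 259.45

259.45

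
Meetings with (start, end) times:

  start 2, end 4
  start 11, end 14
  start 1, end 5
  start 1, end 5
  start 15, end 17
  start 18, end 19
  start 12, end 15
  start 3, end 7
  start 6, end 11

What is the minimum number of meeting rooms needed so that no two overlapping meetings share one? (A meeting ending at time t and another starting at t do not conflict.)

Events (time:±→running): 1:+→1 1:+→2 2:+→3 3:+→4 … peak 4.

4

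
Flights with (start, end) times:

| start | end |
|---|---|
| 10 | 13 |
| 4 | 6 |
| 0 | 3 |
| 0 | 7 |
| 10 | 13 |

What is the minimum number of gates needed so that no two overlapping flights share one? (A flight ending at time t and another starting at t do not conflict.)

2

starts: [0, 0, 4, 10, 10]
ends:   [3, 6, 7, 13, 13]
s0→1 s0→2  — peak 2.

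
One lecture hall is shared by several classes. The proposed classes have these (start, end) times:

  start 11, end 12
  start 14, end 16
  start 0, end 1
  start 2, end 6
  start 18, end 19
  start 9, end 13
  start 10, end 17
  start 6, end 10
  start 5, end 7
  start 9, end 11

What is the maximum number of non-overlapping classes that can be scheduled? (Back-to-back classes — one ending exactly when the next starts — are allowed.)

By end time: (0,1), (2,6), (5,7), (6,10), (9,11), (11,12), (9,13), (14,16), (10,17), (18,19).
Pick (0,1); next start ≥ 1 → (2,6); next start ≥ 6 → (6,10); next start ≥ 10 → (11,12); next start ≥ 12 → (14,16); next start ≥ 16 → (18,19).
Selected 6 classes.

6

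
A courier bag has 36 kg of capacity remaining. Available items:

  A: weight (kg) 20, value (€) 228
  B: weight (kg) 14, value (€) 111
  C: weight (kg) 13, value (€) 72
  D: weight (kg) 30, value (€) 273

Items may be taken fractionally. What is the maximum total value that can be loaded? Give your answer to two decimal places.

373.60

Greedy by value/weight ratio, highest first.
Ratios (sorted): A 11.40, D 9.10, B 7.93, C 5.54
take A (20 @ 228); take 16/30 of D → 145.60. Capacity used 36/36.
Total value = 373.60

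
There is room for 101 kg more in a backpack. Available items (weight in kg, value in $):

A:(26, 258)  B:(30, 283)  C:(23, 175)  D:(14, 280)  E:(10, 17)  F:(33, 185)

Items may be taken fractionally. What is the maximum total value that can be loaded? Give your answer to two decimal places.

1040.85

Ratios (sorted): D 20.00, A 9.92, B 9.43, C 7.61, F 5.61, E 1.70
take D (14 @ 280); take A (26 @ 258); take B (30 @ 283); take C (23 @ 175); take 8/33 of F → 44.85. Capacity used 101/101.
Total value = 1040.85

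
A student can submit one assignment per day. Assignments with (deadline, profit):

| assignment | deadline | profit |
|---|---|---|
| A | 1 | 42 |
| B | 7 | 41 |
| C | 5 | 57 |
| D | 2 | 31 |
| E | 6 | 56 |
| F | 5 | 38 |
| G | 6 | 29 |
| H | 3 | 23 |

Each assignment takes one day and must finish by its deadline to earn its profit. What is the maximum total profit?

294

By profit: C(d5,57), E(d6,56), A(d1,42), B(d7,41), F(d5,38), D(d2,31), G(d6,29), H(d3,23)
C→slot 5; E→slot 6; A→slot 1; B→slot 7; F→slot 4; D→slot 2; G→slot 3; H skipped.
Profit = 42 + 31 + 29 + 38 + 57 + 56 + 41 = 294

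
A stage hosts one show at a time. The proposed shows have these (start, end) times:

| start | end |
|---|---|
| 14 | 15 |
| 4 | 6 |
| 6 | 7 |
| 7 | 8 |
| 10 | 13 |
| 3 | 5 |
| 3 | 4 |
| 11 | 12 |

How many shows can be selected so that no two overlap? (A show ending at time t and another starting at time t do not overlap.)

Greedy by earliest finish: after sorting by end time, pick each interval compatible with the last pick.
Sorted by end: (3,4)  (3,5)  (4,6)  (6,7)  (7,8)  (11,12)  (10,13)  (14,15)
take (3,4); take (4,6); take (6,7); take (7,8); take (11,12); take (14,15).
Selected 6 shows.

6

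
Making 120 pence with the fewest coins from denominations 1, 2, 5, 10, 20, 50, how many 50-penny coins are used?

2

Greedy: take as many of the largest coin as possible, then repeat with the remainder.
120 − 2×50→20 − 1×20→0
Count of 50: 2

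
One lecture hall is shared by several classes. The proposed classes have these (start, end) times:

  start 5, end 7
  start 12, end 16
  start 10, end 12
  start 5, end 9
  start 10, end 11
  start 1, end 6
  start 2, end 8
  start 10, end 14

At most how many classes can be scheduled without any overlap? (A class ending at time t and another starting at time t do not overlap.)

Sorted by end: (1,6)  (5,7)  (2,8)  (5,9)  (10,11)  (10,12)  (10,14)  (12,16)
take (1,6); take (10,11); take (12,16).
Selected 3 classes.

3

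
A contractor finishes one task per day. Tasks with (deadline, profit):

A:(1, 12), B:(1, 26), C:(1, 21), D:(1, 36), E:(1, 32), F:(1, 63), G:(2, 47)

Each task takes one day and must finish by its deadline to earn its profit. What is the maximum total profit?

110

Sort by profit descending; place each in the latest free slot ≤ its deadline.
Profit order: F=63 G=47 D=36 E=32 B=26 C=21 A=12
Assign: F→slot 1, G→slot 2, D skipped, E skipped, B skipped, C skipped, A skipped.
Slots: [1:F] [2:G]
Profit = 63 + 47 = 110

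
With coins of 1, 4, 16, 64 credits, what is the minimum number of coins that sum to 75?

6

75 − 1×64→11 − 2×4→3 − 3×1→0
Total coins = 1 + 2 + 3 = 6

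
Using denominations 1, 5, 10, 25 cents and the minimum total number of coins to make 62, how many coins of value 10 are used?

1

62 − 2×25→12 − 1×10→2 − 2×1→0
Count of 10: 1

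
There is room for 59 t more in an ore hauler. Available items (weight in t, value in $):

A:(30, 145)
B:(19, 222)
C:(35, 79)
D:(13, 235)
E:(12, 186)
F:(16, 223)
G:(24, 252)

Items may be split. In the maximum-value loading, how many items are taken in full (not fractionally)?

3

Greedy by value/weight ratio, highest first.
Order: D (235/13=18.08) > E (186/12=15.50) > F (223/16=13.94) > B (222/19=11.68) > G (252/24=10.50) > A (145/30=4.83) > C (79/35=2.26)
Fill: take D (13 @ 235) → take E (12 @ 186) → take F (16 @ 223) → take 18/19 of B → 210.32; 59/59 used.
3 item(s) taken whole; one partial (take 18/19 of B).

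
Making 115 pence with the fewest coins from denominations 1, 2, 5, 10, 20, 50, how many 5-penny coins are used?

Use the largest denomination that fits, subtract, and repeat.
115 = 2×50 + 1×10 + 1×5
Count of 5: 1

1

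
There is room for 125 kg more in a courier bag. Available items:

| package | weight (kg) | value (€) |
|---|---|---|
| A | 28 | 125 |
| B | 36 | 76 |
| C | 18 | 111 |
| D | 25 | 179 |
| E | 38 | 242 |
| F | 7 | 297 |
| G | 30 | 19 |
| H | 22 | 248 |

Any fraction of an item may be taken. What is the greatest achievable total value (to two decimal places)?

1143.96

Greedy by value/weight ratio, highest first.
Ratios (sorted): F 42.43, H 11.27, D 7.16, E 6.37, C 6.17, A 4.46, B 2.11, G 0.63
take F (7 @ 297); take H (22 @ 248); take D (25 @ 179); take E (38 @ 242); take C (18 @ 111); take 15/28 of A → 66.96. Capacity used 125/125.
Total value = 1143.96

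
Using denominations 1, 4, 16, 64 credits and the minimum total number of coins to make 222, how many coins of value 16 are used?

222 − 3×64→30 − 1×16→14 − 3×4→2 − 2×1→0
Count of 16: 1

1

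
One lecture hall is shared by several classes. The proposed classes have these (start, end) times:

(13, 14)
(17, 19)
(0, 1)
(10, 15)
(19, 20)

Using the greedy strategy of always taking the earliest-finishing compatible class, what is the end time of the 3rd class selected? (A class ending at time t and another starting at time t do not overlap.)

19

Greedy by earliest finish: after sorting by end time, pick each interval compatible with the last pick.
By end time: (0,1), (13,14), (10,15), (17,19), (19,20).
Pick (0,1); next start ≥ 1 → (13,14); next start ≥ 14 → (17,19); next start ≥ 19 → (19,20).
Selected: (0,1) (13,14) (17,19) (19,20)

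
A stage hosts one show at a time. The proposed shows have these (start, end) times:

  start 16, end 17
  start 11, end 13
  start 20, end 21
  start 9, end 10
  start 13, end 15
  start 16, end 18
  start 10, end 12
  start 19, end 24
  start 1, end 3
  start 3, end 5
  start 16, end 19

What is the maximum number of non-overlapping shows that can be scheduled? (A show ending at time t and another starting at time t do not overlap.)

7

Order by finish time; keep every interval that doesn't clash with the previous kept one.
By end time: (1,3), (3,5), (9,10), (10,12), (11,13), (13,15), (16,17), (16,18), (16,19), (20,21), (19,24).
Pick (1,3); next start ≥ 3 → (3,5); next start ≥ 5 → (9,10); next start ≥ 10 → (10,12); next start ≥ 12 → (13,15); next start ≥ 15 → (16,17); next start ≥ 17 → (20,21).
Selected 7 shows.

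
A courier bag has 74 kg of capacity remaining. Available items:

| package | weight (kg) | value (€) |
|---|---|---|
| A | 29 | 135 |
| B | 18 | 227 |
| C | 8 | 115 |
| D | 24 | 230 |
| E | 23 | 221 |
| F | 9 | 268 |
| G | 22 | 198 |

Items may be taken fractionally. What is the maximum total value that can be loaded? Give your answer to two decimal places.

984.33

Greedy by value/weight ratio, highest first.
Ratios (sorted): F 29.78, C 14.38, B 12.61, E 9.61, D 9.58, G 9.00, A 4.66
take F (9 @ 268); take C (8 @ 115); take B (18 @ 227); take E (23 @ 221); take 16/24 of D → 153.33. Capacity used 74/74.
Total value = 984.33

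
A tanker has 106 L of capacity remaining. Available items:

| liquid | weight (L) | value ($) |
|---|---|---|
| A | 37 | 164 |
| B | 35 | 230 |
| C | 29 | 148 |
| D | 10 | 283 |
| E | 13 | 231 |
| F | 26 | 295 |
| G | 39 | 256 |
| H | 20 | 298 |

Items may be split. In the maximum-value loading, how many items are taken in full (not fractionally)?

5

Greedy by value/weight ratio, highest first.
Ratios (sorted): D 28.30, E 17.77, H 14.90, F 11.35, B 6.57, G 6.56, C 5.10, A 4.43
take D (10 @ 283); take E (13 @ 231); take H (20 @ 298); take F (26 @ 295); take B (35 @ 230); take 2/39 of G → 13.13. Capacity used 106/106.
5 item(s) taken whole; one partial (take 2/39 of G).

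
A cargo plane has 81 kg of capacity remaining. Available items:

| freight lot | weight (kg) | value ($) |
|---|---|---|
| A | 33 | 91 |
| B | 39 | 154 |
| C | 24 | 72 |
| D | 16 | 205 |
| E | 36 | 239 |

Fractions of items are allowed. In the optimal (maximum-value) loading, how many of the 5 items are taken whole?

Sort by value per unit weight and fill in that order.
Ratios (sorted): D 12.81, E 6.64, B 3.95, C 3.00, A 2.76
take D (16 @ 205); take E (36 @ 239); take 29/39 of B → 114.51. Capacity used 81/81.
2 item(s) taken whole; one partial (take 29/39 of B).

2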